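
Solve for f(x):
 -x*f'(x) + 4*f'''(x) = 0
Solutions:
 f(x) = C1 + Integral(C2*airyai(2^(1/3)*x/2) + C3*airybi(2^(1/3)*x/2), x)


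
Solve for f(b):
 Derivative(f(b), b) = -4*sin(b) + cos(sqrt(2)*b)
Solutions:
 f(b) = C1 + sqrt(2)*sin(sqrt(2)*b)/2 + 4*cos(b)


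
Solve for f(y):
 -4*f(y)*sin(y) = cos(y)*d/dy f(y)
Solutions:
 f(y) = C1*cos(y)^4


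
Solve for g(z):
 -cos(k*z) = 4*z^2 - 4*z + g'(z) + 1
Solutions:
 g(z) = C1 - 4*z^3/3 + 2*z^2 - z - sin(k*z)/k


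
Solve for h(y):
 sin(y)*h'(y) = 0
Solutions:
 h(y) = C1


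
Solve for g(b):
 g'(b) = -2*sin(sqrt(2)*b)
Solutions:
 g(b) = C1 + sqrt(2)*cos(sqrt(2)*b)


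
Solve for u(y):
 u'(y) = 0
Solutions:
 u(y) = C1


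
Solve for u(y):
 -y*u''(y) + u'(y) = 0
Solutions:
 u(y) = C1 + C2*y^2


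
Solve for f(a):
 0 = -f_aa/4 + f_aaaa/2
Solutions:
 f(a) = C1 + C2*a + C3*exp(-sqrt(2)*a/2) + C4*exp(sqrt(2)*a/2)


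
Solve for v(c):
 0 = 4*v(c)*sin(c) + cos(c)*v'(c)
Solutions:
 v(c) = C1*cos(c)^4


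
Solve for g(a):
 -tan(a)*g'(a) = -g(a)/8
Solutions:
 g(a) = C1*sin(a)^(1/8)


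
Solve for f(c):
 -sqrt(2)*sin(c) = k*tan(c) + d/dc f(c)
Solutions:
 f(c) = C1 + k*log(cos(c)) + sqrt(2)*cos(c)


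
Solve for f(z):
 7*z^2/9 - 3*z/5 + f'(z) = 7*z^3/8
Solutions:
 f(z) = C1 + 7*z^4/32 - 7*z^3/27 + 3*z^2/10


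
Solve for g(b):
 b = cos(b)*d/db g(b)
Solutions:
 g(b) = C1 + Integral(b/cos(b), b)


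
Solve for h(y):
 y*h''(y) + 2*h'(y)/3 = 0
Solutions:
 h(y) = C1 + C2*y^(1/3)


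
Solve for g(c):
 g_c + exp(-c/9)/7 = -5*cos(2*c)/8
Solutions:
 g(c) = C1 - 5*sin(2*c)/16 + 9*exp(-c/9)/7


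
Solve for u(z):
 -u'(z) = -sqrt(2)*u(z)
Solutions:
 u(z) = C1*exp(sqrt(2)*z)


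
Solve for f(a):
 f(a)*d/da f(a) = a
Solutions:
 f(a) = -sqrt(C1 + a^2)
 f(a) = sqrt(C1 + a^2)


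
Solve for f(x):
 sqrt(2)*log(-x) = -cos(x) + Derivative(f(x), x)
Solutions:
 f(x) = C1 + sqrt(2)*x*(log(-x) - 1) + sin(x)


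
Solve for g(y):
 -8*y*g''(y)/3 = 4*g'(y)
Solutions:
 g(y) = C1 + C2/sqrt(y)


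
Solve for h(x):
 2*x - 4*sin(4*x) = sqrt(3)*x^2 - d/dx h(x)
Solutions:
 h(x) = C1 + sqrt(3)*x^3/3 - x^2 - cos(4*x)


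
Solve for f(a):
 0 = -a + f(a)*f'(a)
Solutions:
 f(a) = -sqrt(C1 + a^2)
 f(a) = sqrt(C1 + a^2)


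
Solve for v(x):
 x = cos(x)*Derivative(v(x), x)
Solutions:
 v(x) = C1 + Integral(x/cos(x), x)


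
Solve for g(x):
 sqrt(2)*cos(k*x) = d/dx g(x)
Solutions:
 g(x) = C1 + sqrt(2)*sin(k*x)/k


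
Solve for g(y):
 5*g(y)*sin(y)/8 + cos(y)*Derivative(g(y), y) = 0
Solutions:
 g(y) = C1*cos(y)^(5/8)


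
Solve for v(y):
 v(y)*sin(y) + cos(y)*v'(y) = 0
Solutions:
 v(y) = C1*cos(y)


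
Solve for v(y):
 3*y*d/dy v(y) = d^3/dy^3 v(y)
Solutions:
 v(y) = C1 + Integral(C2*airyai(3^(1/3)*y) + C3*airybi(3^(1/3)*y), y)


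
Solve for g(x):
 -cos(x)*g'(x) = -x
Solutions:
 g(x) = C1 + Integral(x/cos(x), x)


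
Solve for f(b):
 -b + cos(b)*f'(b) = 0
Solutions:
 f(b) = C1 + Integral(b/cos(b), b)


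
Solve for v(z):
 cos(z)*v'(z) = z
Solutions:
 v(z) = C1 + Integral(z/cos(z), z)


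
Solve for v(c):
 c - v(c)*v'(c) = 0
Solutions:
 v(c) = -sqrt(C1 + c^2)
 v(c) = sqrt(C1 + c^2)


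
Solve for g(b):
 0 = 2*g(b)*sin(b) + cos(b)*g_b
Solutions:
 g(b) = C1*cos(b)^2


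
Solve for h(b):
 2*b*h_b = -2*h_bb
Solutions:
 h(b) = C1 + C2*erf(sqrt(2)*b/2)


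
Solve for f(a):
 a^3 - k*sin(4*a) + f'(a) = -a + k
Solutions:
 f(a) = C1 - a^4/4 - a^2/2 + a*k - k*cos(4*a)/4


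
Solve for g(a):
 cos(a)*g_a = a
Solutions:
 g(a) = C1 + Integral(a/cos(a), a)


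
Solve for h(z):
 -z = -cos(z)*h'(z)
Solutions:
 h(z) = C1 + Integral(z/cos(z), z)


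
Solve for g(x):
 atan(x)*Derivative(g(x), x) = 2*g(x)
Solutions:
 g(x) = C1*exp(2*Integral(1/atan(x), x))


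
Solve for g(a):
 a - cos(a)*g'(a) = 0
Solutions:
 g(a) = C1 + Integral(a/cos(a), a)


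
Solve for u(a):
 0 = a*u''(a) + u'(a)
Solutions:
 u(a) = C1 + C2*log(a)


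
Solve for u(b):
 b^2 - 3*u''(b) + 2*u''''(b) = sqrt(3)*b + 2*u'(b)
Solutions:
 u(b) = C1 + C2*exp(-2^(1/3)*b*(2^(1/3)/(sqrt(2) + 2)^(1/3) + (sqrt(2) + 2)^(1/3))/4)*sin(2^(1/3)*sqrt(3)*b*(-(sqrt(2) + 2)^(1/3) + 2^(1/3)/(sqrt(2) + 2)^(1/3))/4) + C3*exp(-2^(1/3)*b*(2^(1/3)/(sqrt(2) + 2)^(1/3) + (sqrt(2) + 2)^(1/3))/4)*cos(2^(1/3)*sqrt(3)*b*(-(sqrt(2) + 2)^(1/3) + 2^(1/3)/(sqrt(2) + 2)^(1/3))/4) + C4*exp(2^(1/3)*b*(2^(1/3)/(sqrt(2) + 2)^(1/3) + (sqrt(2) + 2)^(1/3))/2) + b^3/6 - 3*b^2/4 - sqrt(3)*b^2/4 + 3*sqrt(3)*b/4 + 9*b/4


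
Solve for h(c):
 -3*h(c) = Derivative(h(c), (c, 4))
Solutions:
 h(c) = (C1*sin(sqrt(2)*3^(1/4)*c/2) + C2*cos(sqrt(2)*3^(1/4)*c/2))*exp(-sqrt(2)*3^(1/4)*c/2) + (C3*sin(sqrt(2)*3^(1/4)*c/2) + C4*cos(sqrt(2)*3^(1/4)*c/2))*exp(sqrt(2)*3^(1/4)*c/2)


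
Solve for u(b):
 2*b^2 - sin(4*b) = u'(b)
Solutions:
 u(b) = C1 + 2*b^3/3 + cos(4*b)/4


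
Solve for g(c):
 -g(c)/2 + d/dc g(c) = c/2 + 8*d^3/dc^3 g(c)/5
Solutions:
 g(c) = C1*exp(30^(1/3)*c*(30^(1/3)/(sqrt(51) + 9)^(1/3) + (sqrt(51) + 9)^(1/3))/24)*sin(10^(1/3)*3^(1/6)*c*(-3^(2/3)*(sqrt(51) + 9)^(1/3) + 3*10^(1/3)/(sqrt(51) + 9)^(1/3))/24) + C2*exp(30^(1/3)*c*(30^(1/3)/(sqrt(51) + 9)^(1/3) + (sqrt(51) + 9)^(1/3))/24)*cos(10^(1/3)*3^(1/6)*c*(-3^(2/3)*(sqrt(51) + 9)^(1/3) + 3*10^(1/3)/(sqrt(51) + 9)^(1/3))/24) + C3*exp(-30^(1/3)*c*(30^(1/3)/(sqrt(51) + 9)^(1/3) + (sqrt(51) + 9)^(1/3))/12) - c - 2


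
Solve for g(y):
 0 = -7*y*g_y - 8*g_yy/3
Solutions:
 g(y) = C1 + C2*erf(sqrt(21)*y/4)


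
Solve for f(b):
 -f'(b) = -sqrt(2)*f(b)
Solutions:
 f(b) = C1*exp(sqrt(2)*b)


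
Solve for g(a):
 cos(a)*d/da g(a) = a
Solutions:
 g(a) = C1 + Integral(a/cos(a), a)


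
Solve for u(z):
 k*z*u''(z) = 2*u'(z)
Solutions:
 u(z) = C1 + z^(((re(k) + 2)*re(k) + im(k)^2)/(re(k)^2 + im(k)^2))*(C2*sin(2*log(z)*Abs(im(k))/(re(k)^2 + im(k)^2)) + C3*cos(2*log(z)*im(k)/(re(k)^2 + im(k)^2)))


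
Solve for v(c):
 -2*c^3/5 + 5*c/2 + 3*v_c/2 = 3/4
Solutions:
 v(c) = C1 + c^4/15 - 5*c^2/6 + c/2


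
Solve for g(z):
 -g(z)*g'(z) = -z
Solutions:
 g(z) = -sqrt(C1 + z^2)
 g(z) = sqrt(C1 + z^2)


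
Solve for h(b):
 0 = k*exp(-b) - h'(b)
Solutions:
 h(b) = C1 - k*exp(-b)


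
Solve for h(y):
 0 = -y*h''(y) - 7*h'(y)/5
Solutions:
 h(y) = C1 + C2/y^(2/5)


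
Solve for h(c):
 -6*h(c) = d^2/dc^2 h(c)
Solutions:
 h(c) = C1*sin(sqrt(6)*c) + C2*cos(sqrt(6)*c)


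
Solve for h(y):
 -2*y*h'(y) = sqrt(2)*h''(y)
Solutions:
 h(y) = C1 + C2*erf(2^(3/4)*y/2)


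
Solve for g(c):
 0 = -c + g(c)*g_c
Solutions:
 g(c) = -sqrt(C1 + c^2)
 g(c) = sqrt(C1 + c^2)


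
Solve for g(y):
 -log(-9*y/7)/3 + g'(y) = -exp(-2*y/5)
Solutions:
 g(y) = C1 + y*log(-y)/3 + y*(-log(7) - 1 + 2*log(3))/3 + 5*exp(-2*y/5)/2


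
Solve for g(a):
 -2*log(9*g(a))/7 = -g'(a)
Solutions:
 -7*Integral(1/(log(_y) + 2*log(3)), (_y, g(a)))/2 = C1 - a


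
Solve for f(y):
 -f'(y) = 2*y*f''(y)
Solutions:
 f(y) = C1 + C2*sqrt(y)


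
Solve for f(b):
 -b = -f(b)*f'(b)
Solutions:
 f(b) = -sqrt(C1 + b^2)
 f(b) = sqrt(C1 + b^2)


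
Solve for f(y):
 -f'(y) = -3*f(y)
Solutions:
 f(y) = C1*exp(3*y)


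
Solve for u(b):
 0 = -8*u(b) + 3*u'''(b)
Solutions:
 u(b) = C3*exp(2*3^(2/3)*b/3) + (C1*sin(3^(1/6)*b) + C2*cos(3^(1/6)*b))*exp(-3^(2/3)*b/3)


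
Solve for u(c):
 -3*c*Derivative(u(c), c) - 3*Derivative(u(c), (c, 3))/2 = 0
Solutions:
 u(c) = C1 + Integral(C2*airyai(-2^(1/3)*c) + C3*airybi(-2^(1/3)*c), c)


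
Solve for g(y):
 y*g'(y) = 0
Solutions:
 g(y) = C1


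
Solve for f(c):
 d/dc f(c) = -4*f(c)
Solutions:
 f(c) = C1*exp(-4*c)


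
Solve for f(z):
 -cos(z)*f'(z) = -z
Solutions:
 f(z) = C1 + Integral(z/cos(z), z)


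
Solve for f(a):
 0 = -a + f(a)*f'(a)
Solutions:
 f(a) = -sqrt(C1 + a^2)
 f(a) = sqrt(C1 + a^2)


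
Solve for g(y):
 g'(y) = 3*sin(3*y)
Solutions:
 g(y) = C1 - cos(3*y)


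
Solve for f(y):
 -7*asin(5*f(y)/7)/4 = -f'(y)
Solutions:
 Integral(1/asin(5*_y/7), (_y, f(y))) = C1 + 7*y/4


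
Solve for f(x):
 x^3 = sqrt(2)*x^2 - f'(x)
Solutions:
 f(x) = C1 - x^4/4 + sqrt(2)*x^3/3


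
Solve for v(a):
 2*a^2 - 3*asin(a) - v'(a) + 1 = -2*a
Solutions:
 v(a) = C1 + 2*a^3/3 + a^2 - 3*a*asin(a) + a - 3*sqrt(1 - a^2)


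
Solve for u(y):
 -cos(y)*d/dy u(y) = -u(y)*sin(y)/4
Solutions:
 u(y) = C1/cos(y)^(1/4)


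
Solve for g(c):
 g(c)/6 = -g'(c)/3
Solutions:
 g(c) = C1*exp(-c/2)


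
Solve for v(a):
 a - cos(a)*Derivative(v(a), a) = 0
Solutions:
 v(a) = C1 + Integral(a/cos(a), a)


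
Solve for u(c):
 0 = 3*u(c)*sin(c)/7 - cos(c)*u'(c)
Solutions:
 u(c) = C1/cos(c)^(3/7)


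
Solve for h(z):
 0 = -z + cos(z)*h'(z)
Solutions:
 h(z) = C1 + Integral(z/cos(z), z)


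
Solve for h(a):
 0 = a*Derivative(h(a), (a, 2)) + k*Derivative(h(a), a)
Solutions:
 h(a) = C1 + a^(1 - re(k))*(C2*sin(log(a)*Abs(im(k))) + C3*cos(log(a)*im(k)))


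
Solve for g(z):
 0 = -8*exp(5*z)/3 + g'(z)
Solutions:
 g(z) = C1 + 8*exp(5*z)/15


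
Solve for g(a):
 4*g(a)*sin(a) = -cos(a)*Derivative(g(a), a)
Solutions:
 g(a) = C1*cos(a)^4


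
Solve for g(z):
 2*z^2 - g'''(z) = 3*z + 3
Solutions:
 g(z) = C1 + C2*z + C3*z^2 + z^5/30 - z^4/8 - z^3/2


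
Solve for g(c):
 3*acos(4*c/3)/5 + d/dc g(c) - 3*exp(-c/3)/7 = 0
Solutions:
 g(c) = C1 - 3*c*acos(4*c/3)/5 + 3*sqrt(9 - 16*c^2)/20 - 9*exp(-c/3)/7


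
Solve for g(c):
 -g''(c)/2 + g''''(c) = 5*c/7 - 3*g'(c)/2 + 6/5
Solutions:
 g(c) = C1 + C2*exp(6^(1/3)*c*(6^(1/3)/(sqrt(723) + 27)^(1/3) + (sqrt(723) + 27)^(1/3))/12)*sin(2^(1/3)*3^(1/6)*c*(-3^(2/3)*(sqrt(723) + 27)^(1/3) + 3*2^(1/3)/(sqrt(723) + 27)^(1/3))/12) + C3*exp(6^(1/3)*c*(6^(1/3)/(sqrt(723) + 27)^(1/3) + (sqrt(723) + 27)^(1/3))/12)*cos(2^(1/3)*3^(1/6)*c*(-3^(2/3)*(sqrt(723) + 27)^(1/3) + 3*2^(1/3)/(sqrt(723) + 27)^(1/3))/12) + C4*exp(-6^(1/3)*c*(6^(1/3)/(sqrt(723) + 27)^(1/3) + (sqrt(723) + 27)^(1/3))/6) + 5*c^2/21 + 302*c/315


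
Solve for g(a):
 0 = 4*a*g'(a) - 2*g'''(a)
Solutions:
 g(a) = C1 + Integral(C2*airyai(2^(1/3)*a) + C3*airybi(2^(1/3)*a), a)


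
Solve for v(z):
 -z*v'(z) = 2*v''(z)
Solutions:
 v(z) = C1 + C2*erf(z/2)


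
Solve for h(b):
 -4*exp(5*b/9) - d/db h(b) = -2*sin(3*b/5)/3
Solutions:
 h(b) = C1 - 36*exp(5*b/9)/5 - 10*cos(3*b/5)/9


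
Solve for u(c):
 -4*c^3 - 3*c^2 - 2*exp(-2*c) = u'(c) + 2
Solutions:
 u(c) = C1 - c^4 - c^3 - 2*c + exp(-2*c)


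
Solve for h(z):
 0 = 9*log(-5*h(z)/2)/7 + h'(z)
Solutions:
 7*Integral(1/(log(-_y) - log(2) + log(5)), (_y, h(z)))/9 = C1 - z


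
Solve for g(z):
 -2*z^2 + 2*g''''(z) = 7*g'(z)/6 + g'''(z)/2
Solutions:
 g(z) = C1 + C2*exp(z*(-(12*sqrt(1771) + 505)^(1/3) - 1/(12*sqrt(1771) + 505)^(1/3) + 2)/24)*sin(sqrt(3)*z*(-(12*sqrt(1771) + 505)^(1/3) + (12*sqrt(1771) + 505)^(-1/3))/24) + C3*exp(z*(-(12*sqrt(1771) + 505)^(1/3) - 1/(12*sqrt(1771) + 505)^(1/3) + 2)/24)*cos(sqrt(3)*z*(-(12*sqrt(1771) + 505)^(1/3) + (12*sqrt(1771) + 505)^(-1/3))/24) + C4*exp(z*((12*sqrt(1771) + 505)^(-1/3) + 1 + (12*sqrt(1771) + 505)^(1/3))/12) - 4*z^3/7 + 72*z/49


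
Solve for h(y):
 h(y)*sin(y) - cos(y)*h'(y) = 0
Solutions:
 h(y) = C1/cos(y)


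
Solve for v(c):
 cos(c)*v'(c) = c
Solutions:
 v(c) = C1 + Integral(c/cos(c), c)


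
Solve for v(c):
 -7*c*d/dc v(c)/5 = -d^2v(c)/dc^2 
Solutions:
 v(c) = C1 + C2*erfi(sqrt(70)*c/10)


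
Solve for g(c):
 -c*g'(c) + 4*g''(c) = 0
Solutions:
 g(c) = C1 + C2*erfi(sqrt(2)*c/4)


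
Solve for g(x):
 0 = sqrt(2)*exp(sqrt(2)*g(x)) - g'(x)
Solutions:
 g(x) = sqrt(2)*(2*log(-1/(C1 + sqrt(2)*x)) - log(2))/4


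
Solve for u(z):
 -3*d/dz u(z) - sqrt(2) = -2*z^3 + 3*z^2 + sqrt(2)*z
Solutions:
 u(z) = C1 + z^4/6 - z^3/3 - sqrt(2)*z^2/6 - sqrt(2)*z/3


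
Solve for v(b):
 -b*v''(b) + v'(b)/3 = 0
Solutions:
 v(b) = C1 + C2*b^(4/3)


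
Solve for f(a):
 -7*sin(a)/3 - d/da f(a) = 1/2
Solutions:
 f(a) = C1 - a/2 + 7*cos(a)/3


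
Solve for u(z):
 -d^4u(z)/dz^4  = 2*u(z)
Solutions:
 u(z) = (C1*sin(2^(3/4)*z/2) + C2*cos(2^(3/4)*z/2))*exp(-2^(3/4)*z/2) + (C3*sin(2^(3/4)*z/2) + C4*cos(2^(3/4)*z/2))*exp(2^(3/4)*z/2)


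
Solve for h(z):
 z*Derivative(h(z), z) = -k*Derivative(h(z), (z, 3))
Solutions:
 h(z) = C1 + Integral(C2*airyai(z*(-1/k)^(1/3)) + C3*airybi(z*(-1/k)^(1/3)), z)


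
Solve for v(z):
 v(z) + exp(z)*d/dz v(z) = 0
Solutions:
 v(z) = C1*exp(exp(-z))


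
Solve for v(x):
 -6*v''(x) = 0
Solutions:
 v(x) = C1 + C2*x


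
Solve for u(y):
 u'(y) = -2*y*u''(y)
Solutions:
 u(y) = C1 + C2*sqrt(y)


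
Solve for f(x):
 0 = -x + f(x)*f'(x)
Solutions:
 f(x) = -sqrt(C1 + x^2)
 f(x) = sqrt(C1 + x^2)


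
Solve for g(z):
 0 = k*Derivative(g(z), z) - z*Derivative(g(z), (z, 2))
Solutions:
 g(z) = C1 + z^(re(k) + 1)*(C2*sin(log(z)*Abs(im(k))) + C3*cos(log(z)*im(k)))


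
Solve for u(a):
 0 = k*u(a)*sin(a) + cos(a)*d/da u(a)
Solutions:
 u(a) = C1*exp(k*log(cos(a)))


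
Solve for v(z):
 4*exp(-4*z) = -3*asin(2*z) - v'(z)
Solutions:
 v(z) = C1 - 3*z*asin(2*z) - 3*sqrt(1 - 4*z^2)/2 + exp(-4*z)


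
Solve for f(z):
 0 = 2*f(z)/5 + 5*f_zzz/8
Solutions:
 f(z) = C3*exp(-2*10^(1/3)*z/5) + (C1*sin(10^(1/3)*sqrt(3)*z/5) + C2*cos(10^(1/3)*sqrt(3)*z/5))*exp(10^(1/3)*z/5)


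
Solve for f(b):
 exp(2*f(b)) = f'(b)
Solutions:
 f(b) = log(-sqrt(-1/(C1 + b))) - log(2)/2
 f(b) = log(-1/(C1 + b))/2 - log(2)/2


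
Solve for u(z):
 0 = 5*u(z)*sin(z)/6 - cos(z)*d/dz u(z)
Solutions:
 u(z) = C1/cos(z)^(5/6)


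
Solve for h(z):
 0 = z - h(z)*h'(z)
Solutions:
 h(z) = -sqrt(C1 + z^2)
 h(z) = sqrt(C1 + z^2)


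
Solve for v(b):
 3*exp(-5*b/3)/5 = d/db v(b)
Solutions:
 v(b) = C1 - 9*exp(-5*b/3)/25


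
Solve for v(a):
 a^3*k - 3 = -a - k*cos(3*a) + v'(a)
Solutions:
 v(a) = C1 + a^4*k/4 + a^2/2 - 3*a + k*sin(3*a)/3


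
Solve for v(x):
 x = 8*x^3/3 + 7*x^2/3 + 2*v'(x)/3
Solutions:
 v(x) = C1 - x^4 - 7*x^3/6 + 3*x^2/4


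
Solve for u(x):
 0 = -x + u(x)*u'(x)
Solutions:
 u(x) = -sqrt(C1 + x^2)
 u(x) = sqrt(C1 + x^2)


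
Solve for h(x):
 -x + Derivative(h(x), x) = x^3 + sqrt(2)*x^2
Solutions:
 h(x) = C1 + x^4/4 + sqrt(2)*x^3/3 + x^2/2


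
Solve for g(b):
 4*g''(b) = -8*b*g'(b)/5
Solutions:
 g(b) = C1 + C2*erf(sqrt(5)*b/5)


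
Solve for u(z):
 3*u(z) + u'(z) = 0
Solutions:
 u(z) = C1*exp(-3*z)


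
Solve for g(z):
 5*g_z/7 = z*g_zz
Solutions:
 g(z) = C1 + C2*z^(12/7)


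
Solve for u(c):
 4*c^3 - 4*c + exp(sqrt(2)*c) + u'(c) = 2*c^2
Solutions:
 u(c) = C1 - c^4 + 2*c^3/3 + 2*c^2 - sqrt(2)*exp(sqrt(2)*c)/2


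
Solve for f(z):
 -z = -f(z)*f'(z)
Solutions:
 f(z) = -sqrt(C1 + z^2)
 f(z) = sqrt(C1 + z^2)


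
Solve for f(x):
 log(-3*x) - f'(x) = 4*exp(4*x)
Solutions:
 f(x) = C1 + x*log(-x) + x*(-1 + log(3)) - exp(4*x)


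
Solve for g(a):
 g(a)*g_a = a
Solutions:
 g(a) = -sqrt(C1 + a^2)
 g(a) = sqrt(C1 + a^2)


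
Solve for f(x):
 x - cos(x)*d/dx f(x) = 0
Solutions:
 f(x) = C1 + Integral(x/cos(x), x)


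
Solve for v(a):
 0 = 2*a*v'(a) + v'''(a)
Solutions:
 v(a) = C1 + Integral(C2*airyai(-2^(1/3)*a) + C3*airybi(-2^(1/3)*a), a)


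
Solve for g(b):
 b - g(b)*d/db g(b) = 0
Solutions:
 g(b) = -sqrt(C1 + b^2)
 g(b) = sqrt(C1 + b^2)


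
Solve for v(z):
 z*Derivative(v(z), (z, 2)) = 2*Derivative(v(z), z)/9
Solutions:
 v(z) = C1 + C2*z^(11/9)


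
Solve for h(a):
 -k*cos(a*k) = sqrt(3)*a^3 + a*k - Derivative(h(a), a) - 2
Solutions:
 h(a) = C1 + sqrt(3)*a^4/4 + a^2*k/2 - 2*a + sin(a*k)


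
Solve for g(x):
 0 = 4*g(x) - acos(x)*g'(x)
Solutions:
 g(x) = C1*exp(4*Integral(1/acos(x), x))


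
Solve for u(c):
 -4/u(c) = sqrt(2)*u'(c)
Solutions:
 u(c) = -sqrt(C1 - 4*sqrt(2)*c)
 u(c) = sqrt(C1 - 4*sqrt(2)*c)


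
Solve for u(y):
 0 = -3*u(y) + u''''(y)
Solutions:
 u(y) = C1*exp(-3^(1/4)*y) + C2*exp(3^(1/4)*y) + C3*sin(3^(1/4)*y) + C4*cos(3^(1/4)*y)


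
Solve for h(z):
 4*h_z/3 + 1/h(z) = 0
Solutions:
 h(z) = -sqrt(C1 - 6*z)/2
 h(z) = sqrt(C1 - 6*z)/2


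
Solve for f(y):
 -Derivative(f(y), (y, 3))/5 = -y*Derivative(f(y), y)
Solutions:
 f(y) = C1 + Integral(C2*airyai(5^(1/3)*y) + C3*airybi(5^(1/3)*y), y)


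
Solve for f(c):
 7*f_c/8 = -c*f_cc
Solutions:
 f(c) = C1 + C2*c^(1/8)


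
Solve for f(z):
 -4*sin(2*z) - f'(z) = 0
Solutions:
 f(z) = C1 + 2*cos(2*z)


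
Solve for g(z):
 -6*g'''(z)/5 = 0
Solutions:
 g(z) = C1 + C2*z + C3*z^2


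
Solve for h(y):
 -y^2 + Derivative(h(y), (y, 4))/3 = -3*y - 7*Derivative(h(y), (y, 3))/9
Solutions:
 h(y) = C1 + C2*y + C3*y^2 + C4*exp(-7*y/3) + 3*y^5/140 - 81*y^4/392 + 243*y^3/686


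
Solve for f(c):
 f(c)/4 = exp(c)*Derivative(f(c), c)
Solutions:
 f(c) = C1*exp(-exp(-c)/4)


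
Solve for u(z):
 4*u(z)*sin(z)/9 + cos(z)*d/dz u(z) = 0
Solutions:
 u(z) = C1*cos(z)^(4/9)


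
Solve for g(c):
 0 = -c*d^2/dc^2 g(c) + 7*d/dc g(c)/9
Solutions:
 g(c) = C1 + C2*c^(16/9)


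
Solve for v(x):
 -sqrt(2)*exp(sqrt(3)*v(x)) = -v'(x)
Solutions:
 v(x) = sqrt(3)*(2*log(-1/(C1 + sqrt(2)*x)) - log(3))/6


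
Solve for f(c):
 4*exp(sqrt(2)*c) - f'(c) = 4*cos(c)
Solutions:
 f(c) = C1 + 2*sqrt(2)*exp(sqrt(2)*c) - 4*sin(c)


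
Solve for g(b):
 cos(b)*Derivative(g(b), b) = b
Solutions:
 g(b) = C1 + Integral(b/cos(b), b)


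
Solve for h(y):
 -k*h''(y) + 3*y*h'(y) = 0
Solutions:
 h(y) = C1 + C2*erf(sqrt(6)*y*sqrt(-1/k)/2)/sqrt(-1/k)


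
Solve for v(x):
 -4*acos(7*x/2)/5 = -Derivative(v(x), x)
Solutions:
 v(x) = C1 + 4*x*acos(7*x/2)/5 - 4*sqrt(4 - 49*x^2)/35


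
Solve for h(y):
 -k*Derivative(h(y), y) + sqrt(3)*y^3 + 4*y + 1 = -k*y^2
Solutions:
 h(y) = C1 + y^3/3 + sqrt(3)*y^4/(4*k) + 2*y^2/k + y/k


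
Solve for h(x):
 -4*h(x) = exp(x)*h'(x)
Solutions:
 h(x) = C1*exp(4*exp(-x))


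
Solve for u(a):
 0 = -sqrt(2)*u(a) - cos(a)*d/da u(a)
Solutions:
 u(a) = C1*(sin(a) - 1)^(sqrt(2)/2)/(sin(a) + 1)^(sqrt(2)/2)


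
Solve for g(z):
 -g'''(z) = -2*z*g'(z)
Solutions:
 g(z) = C1 + Integral(C2*airyai(2^(1/3)*z) + C3*airybi(2^(1/3)*z), z)


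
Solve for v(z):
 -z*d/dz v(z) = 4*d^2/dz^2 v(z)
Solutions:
 v(z) = C1 + C2*erf(sqrt(2)*z/4)


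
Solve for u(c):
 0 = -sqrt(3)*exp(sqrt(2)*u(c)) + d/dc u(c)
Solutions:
 u(c) = sqrt(2)*(2*log(-1/(C1 + sqrt(3)*c)) - log(2))/4


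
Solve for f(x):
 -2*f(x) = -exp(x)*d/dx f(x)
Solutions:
 f(x) = C1*exp(-2*exp(-x))


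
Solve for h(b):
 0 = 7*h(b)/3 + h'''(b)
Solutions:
 h(b) = C3*exp(-3^(2/3)*7^(1/3)*b/3) + (C1*sin(3^(1/6)*7^(1/3)*b/2) + C2*cos(3^(1/6)*7^(1/3)*b/2))*exp(3^(2/3)*7^(1/3)*b/6)


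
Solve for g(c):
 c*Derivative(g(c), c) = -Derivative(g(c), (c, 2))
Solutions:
 g(c) = C1 + C2*erf(sqrt(2)*c/2)


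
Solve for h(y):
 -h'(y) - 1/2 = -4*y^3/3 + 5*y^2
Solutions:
 h(y) = C1 + y^4/3 - 5*y^3/3 - y/2


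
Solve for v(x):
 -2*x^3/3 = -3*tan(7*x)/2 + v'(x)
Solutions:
 v(x) = C1 - x^4/6 - 3*log(cos(7*x))/14


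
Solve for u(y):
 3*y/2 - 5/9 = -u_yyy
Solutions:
 u(y) = C1 + C2*y + C3*y^2 - y^4/16 + 5*y^3/54


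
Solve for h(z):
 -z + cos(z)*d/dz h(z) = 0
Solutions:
 h(z) = C1 + Integral(z/cos(z), z)


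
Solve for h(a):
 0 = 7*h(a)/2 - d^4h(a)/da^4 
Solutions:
 h(a) = C1*exp(-2^(3/4)*7^(1/4)*a/2) + C2*exp(2^(3/4)*7^(1/4)*a/2) + C3*sin(2^(3/4)*7^(1/4)*a/2) + C4*cos(2^(3/4)*7^(1/4)*a/2)


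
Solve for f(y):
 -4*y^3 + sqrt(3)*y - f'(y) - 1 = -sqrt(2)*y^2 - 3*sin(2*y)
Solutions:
 f(y) = C1 - y^4 + sqrt(2)*y^3/3 + sqrt(3)*y^2/2 - y - 3*cos(2*y)/2


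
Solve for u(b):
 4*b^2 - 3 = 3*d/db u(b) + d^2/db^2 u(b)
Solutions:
 u(b) = C1 + C2*exp(-3*b) + 4*b^3/9 - 4*b^2/9 - 19*b/27


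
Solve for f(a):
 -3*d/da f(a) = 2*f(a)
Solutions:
 f(a) = C1*exp(-2*a/3)


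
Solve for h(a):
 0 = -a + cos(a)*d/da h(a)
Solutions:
 h(a) = C1 + Integral(a/cos(a), a)


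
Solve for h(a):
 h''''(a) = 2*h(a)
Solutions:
 h(a) = C1*exp(-2^(1/4)*a) + C2*exp(2^(1/4)*a) + C3*sin(2^(1/4)*a) + C4*cos(2^(1/4)*a)


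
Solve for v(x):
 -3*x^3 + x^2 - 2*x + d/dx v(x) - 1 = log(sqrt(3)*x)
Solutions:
 v(x) = C1 + 3*x^4/4 - x^3/3 + x^2 + x*log(x) + x*log(3)/2


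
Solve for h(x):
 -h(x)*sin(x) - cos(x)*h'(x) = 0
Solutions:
 h(x) = C1*cos(x)


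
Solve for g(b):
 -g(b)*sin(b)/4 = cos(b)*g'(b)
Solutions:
 g(b) = C1*cos(b)^(1/4)


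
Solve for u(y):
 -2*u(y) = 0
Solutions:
 u(y) = 0


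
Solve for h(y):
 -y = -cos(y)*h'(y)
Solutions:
 h(y) = C1 + Integral(y/cos(y), y)


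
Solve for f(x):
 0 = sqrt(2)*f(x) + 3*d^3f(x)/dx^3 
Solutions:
 f(x) = C3*exp(-2^(1/6)*3^(2/3)*x/3) + (C1*sin(6^(1/6)*x/2) + C2*cos(6^(1/6)*x/2))*exp(2^(1/6)*3^(2/3)*x/6)


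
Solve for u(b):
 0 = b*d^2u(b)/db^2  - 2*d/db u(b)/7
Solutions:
 u(b) = C1 + C2*b^(9/7)


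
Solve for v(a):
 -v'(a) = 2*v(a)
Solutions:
 v(a) = C1*exp(-2*a)


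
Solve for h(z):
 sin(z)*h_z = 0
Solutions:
 h(z) = C1


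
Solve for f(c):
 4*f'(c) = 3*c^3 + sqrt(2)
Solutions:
 f(c) = C1 + 3*c^4/16 + sqrt(2)*c/4


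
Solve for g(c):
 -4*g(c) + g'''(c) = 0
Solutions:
 g(c) = C3*exp(2^(2/3)*c) + (C1*sin(2^(2/3)*sqrt(3)*c/2) + C2*cos(2^(2/3)*sqrt(3)*c/2))*exp(-2^(2/3)*c/2)


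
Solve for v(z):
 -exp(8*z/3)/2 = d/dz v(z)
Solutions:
 v(z) = C1 - 3*exp(8*z/3)/16


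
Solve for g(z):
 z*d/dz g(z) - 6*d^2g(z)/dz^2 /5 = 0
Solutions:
 g(z) = C1 + C2*erfi(sqrt(15)*z/6)


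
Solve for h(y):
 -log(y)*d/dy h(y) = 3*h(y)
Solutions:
 h(y) = C1*exp(-3*li(y))


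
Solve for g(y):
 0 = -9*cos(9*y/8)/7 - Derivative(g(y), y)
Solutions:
 g(y) = C1 - 8*sin(9*y/8)/7


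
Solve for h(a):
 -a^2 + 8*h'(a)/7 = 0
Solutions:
 h(a) = C1 + 7*a^3/24


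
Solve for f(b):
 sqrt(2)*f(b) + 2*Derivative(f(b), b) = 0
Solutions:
 f(b) = C1*exp(-sqrt(2)*b/2)


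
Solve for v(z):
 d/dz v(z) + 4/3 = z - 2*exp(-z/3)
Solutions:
 v(z) = C1 + z^2/2 - 4*z/3 + 6*exp(-z/3)


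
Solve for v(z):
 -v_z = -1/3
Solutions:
 v(z) = C1 + z/3


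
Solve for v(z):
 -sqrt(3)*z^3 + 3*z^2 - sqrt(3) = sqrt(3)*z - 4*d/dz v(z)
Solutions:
 v(z) = C1 + sqrt(3)*z^4/16 - z^3/4 + sqrt(3)*z^2/8 + sqrt(3)*z/4


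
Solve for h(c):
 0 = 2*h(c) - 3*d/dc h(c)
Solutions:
 h(c) = C1*exp(2*c/3)


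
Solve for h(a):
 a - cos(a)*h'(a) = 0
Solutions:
 h(a) = C1 + Integral(a/cos(a), a)


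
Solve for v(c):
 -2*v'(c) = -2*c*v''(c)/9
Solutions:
 v(c) = C1 + C2*c^10


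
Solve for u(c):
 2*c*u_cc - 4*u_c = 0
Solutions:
 u(c) = C1 + C2*c^3


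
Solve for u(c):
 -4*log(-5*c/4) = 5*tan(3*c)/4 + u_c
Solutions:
 u(c) = C1 - 4*c*log(-c) - 4*c*log(5) + 4*c + 8*c*log(2) + 5*log(cos(3*c))/12


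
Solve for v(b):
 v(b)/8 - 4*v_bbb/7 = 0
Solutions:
 v(b) = C3*exp(14^(1/3)*b/4) + (C1*sin(14^(1/3)*sqrt(3)*b/8) + C2*cos(14^(1/3)*sqrt(3)*b/8))*exp(-14^(1/3)*b/8)


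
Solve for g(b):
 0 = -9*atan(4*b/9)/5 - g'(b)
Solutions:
 g(b) = C1 - 9*b*atan(4*b/9)/5 + 81*log(16*b^2 + 81)/40


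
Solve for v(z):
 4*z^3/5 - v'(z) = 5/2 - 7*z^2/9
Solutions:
 v(z) = C1 + z^4/5 + 7*z^3/27 - 5*z/2


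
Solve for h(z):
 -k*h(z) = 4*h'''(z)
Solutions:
 h(z) = C1*exp(2^(1/3)*z*(-k)^(1/3)/2) + C2*exp(2^(1/3)*z*(-k)^(1/3)*(-1 + sqrt(3)*I)/4) + C3*exp(-2^(1/3)*z*(-k)^(1/3)*(1 + sqrt(3)*I)/4)


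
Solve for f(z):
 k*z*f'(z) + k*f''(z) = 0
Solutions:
 f(z) = C1 + C2*erf(sqrt(2)*z/2)


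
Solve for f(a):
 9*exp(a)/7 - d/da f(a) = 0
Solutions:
 f(a) = C1 + 9*exp(a)/7


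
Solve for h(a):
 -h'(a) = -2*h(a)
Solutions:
 h(a) = C1*exp(2*a)


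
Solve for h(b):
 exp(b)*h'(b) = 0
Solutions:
 h(b) = C1


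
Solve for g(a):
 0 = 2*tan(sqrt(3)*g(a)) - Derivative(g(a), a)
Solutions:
 g(a) = sqrt(3)*(pi - asin(C1*exp(2*sqrt(3)*a)))/3
 g(a) = sqrt(3)*asin(C1*exp(2*sqrt(3)*a))/3


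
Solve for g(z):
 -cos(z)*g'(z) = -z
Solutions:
 g(z) = C1 + Integral(z/cos(z), z)


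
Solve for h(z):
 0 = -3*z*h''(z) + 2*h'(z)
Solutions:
 h(z) = C1 + C2*z^(5/3)


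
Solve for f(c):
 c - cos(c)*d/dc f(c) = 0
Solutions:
 f(c) = C1 + Integral(c/cos(c), c)


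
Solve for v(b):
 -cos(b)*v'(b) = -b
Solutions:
 v(b) = C1 + Integral(b/cos(b), b)


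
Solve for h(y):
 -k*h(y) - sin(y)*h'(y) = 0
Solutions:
 h(y) = C1*exp(k*(-log(cos(y) - 1) + log(cos(y) + 1))/2)


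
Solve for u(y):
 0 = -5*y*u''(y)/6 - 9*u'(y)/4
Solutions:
 u(y) = C1 + C2/y^(17/10)


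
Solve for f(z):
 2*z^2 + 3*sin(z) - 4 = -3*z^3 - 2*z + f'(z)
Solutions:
 f(z) = C1 + 3*z^4/4 + 2*z^3/3 + z^2 - 4*z - 3*cos(z)


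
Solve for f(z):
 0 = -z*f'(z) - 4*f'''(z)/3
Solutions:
 f(z) = C1 + Integral(C2*airyai(-6^(1/3)*z/2) + C3*airybi(-6^(1/3)*z/2), z)


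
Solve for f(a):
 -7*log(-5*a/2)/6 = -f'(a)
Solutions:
 f(a) = C1 + 7*a*log(-a)/6 + 7*a*(-1 - log(2) + log(5))/6


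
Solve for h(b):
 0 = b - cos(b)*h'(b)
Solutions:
 h(b) = C1 + Integral(b/cos(b), b)


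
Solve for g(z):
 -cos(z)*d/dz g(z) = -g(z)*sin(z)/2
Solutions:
 g(z) = C1/sqrt(cos(z))


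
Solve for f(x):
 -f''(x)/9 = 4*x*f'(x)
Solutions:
 f(x) = C1 + C2*erf(3*sqrt(2)*x)


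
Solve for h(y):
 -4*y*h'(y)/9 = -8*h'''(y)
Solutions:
 h(y) = C1 + Integral(C2*airyai(12^(1/3)*y/6) + C3*airybi(12^(1/3)*y/6), y)


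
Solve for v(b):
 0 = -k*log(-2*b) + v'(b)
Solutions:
 v(b) = C1 + b*k*log(-b) + b*k*(-1 + log(2))


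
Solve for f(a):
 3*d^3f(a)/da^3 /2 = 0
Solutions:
 f(a) = C1 + C2*a + C3*a^2


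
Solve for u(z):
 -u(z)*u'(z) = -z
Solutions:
 u(z) = -sqrt(C1 + z^2)
 u(z) = sqrt(C1 + z^2)


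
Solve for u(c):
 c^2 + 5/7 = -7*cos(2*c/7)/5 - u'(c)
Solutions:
 u(c) = C1 - c^3/3 - 5*c/7 - 49*sin(c/7)*cos(c/7)/5


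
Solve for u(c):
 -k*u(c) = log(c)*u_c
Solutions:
 u(c) = C1*exp(-k*li(c))


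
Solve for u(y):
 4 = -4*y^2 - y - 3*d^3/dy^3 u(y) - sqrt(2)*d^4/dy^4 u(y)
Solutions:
 u(y) = C1 + C2*y + C3*y^2 + C4*exp(-3*sqrt(2)*y/2) - y^5/45 + y^4*(-3 + 8*sqrt(2))/216 + y^3*(-52 + 3*sqrt(2))/162


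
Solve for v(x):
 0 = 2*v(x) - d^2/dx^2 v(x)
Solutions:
 v(x) = C1*exp(-sqrt(2)*x) + C2*exp(sqrt(2)*x)


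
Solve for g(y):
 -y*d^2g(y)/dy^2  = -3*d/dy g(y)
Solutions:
 g(y) = C1 + C2*y^4


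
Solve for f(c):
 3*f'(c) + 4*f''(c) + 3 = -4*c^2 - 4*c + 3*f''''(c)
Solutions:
 f(c) = C1 + C2*exp(-2^(1/3)*c*(8/(sqrt(473) + 27)^(1/3) + 2^(1/3)*(sqrt(473) + 27)^(1/3))/12)*sin(2^(1/3)*sqrt(3)*c*(-2^(1/3)*(sqrt(473) + 27)^(1/3) + 8/(sqrt(473) + 27)^(1/3))/12) + C3*exp(-2^(1/3)*c*(8/(sqrt(473) + 27)^(1/3) + 2^(1/3)*(sqrt(473) + 27)^(1/3))/12)*cos(2^(1/3)*sqrt(3)*c*(-2^(1/3)*(sqrt(473) + 27)^(1/3) + 8/(sqrt(473) + 27)^(1/3))/12) + C4*exp(2^(1/3)*c*(8/(sqrt(473) + 27)^(1/3) + 2^(1/3)*(sqrt(473) + 27)^(1/3))/6) - 4*c^3/9 + 10*c^2/9 - 107*c/27


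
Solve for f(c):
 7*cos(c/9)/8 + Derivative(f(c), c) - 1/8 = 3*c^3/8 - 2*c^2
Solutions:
 f(c) = C1 + 3*c^4/32 - 2*c^3/3 + c/8 - 63*sin(c/9)/8


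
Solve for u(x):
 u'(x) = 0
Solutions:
 u(x) = C1


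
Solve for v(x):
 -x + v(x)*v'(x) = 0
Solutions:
 v(x) = -sqrt(C1 + x^2)
 v(x) = sqrt(C1 + x^2)


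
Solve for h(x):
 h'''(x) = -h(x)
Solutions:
 h(x) = C3*exp(-x) + (C1*sin(sqrt(3)*x/2) + C2*cos(sqrt(3)*x/2))*exp(x/2)


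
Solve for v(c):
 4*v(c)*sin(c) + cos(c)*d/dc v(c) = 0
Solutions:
 v(c) = C1*cos(c)^4


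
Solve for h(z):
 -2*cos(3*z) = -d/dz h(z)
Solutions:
 h(z) = C1 + 2*sin(3*z)/3


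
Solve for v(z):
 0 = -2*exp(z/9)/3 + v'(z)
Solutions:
 v(z) = C1 + 6*exp(z/9)


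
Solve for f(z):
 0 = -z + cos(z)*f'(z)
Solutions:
 f(z) = C1 + Integral(z/cos(z), z)


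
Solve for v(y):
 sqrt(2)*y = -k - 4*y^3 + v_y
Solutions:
 v(y) = C1 + k*y + y^4 + sqrt(2)*y^2/2


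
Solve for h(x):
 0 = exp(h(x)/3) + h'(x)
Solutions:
 h(x) = 3*log(1/(C1 + x)) + 3*log(3)


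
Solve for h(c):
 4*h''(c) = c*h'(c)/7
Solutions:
 h(c) = C1 + C2*erfi(sqrt(14)*c/28)


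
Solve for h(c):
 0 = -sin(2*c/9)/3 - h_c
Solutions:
 h(c) = C1 + 3*cos(2*c/9)/2


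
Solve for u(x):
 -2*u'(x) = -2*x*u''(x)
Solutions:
 u(x) = C1 + C2*x^2


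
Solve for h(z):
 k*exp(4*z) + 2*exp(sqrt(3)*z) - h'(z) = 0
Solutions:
 h(z) = C1 + k*exp(4*z)/4 + 2*sqrt(3)*exp(sqrt(3)*z)/3


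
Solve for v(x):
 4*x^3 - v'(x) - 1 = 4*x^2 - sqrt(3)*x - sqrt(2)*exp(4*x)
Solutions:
 v(x) = C1 + x^4 - 4*x^3/3 + sqrt(3)*x^2/2 - x + sqrt(2)*exp(4*x)/4


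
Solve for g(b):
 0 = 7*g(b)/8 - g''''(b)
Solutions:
 g(b) = C1*exp(-14^(1/4)*b/2) + C2*exp(14^(1/4)*b/2) + C3*sin(14^(1/4)*b/2) + C4*cos(14^(1/4)*b/2)


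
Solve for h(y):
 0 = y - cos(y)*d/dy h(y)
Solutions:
 h(y) = C1 + Integral(y/cos(y), y)


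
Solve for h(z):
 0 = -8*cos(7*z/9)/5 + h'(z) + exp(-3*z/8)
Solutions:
 h(z) = C1 + 72*sin(7*z/9)/35 + 8*exp(-3*z/8)/3


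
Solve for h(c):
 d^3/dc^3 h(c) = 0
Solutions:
 h(c) = C1 + C2*c + C3*c^2


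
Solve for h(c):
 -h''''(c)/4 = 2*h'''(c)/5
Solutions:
 h(c) = C1 + C2*c + C3*c^2 + C4*exp(-8*c/5)


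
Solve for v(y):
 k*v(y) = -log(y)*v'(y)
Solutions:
 v(y) = C1*exp(-k*li(y))


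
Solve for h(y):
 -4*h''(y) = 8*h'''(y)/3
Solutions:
 h(y) = C1 + C2*y + C3*exp(-3*y/2)


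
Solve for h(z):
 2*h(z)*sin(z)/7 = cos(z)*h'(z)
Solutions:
 h(z) = C1/cos(z)^(2/7)


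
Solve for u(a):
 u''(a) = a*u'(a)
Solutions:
 u(a) = C1 + C2*erfi(sqrt(2)*a/2)


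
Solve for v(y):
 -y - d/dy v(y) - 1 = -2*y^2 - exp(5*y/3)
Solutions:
 v(y) = C1 + 2*y^3/3 - y^2/2 - y + 3*exp(5*y/3)/5


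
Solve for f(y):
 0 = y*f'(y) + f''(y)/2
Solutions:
 f(y) = C1 + C2*erf(y)


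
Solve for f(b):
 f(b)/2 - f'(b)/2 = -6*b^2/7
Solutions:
 f(b) = C1*exp(b) - 12*b^2/7 - 24*b/7 - 24/7


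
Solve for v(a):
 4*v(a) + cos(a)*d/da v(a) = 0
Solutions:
 v(a) = C1*(sin(a)^2 - 2*sin(a) + 1)/(sin(a)^2 + 2*sin(a) + 1)


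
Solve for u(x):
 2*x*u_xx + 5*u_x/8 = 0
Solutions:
 u(x) = C1 + C2*x^(11/16)


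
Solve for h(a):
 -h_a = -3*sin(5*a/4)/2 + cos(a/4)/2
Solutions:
 h(a) = C1 - 2*sin(a/4) - 6*cos(5*a/4)/5


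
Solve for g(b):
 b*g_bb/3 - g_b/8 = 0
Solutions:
 g(b) = C1 + C2*b^(11/8)


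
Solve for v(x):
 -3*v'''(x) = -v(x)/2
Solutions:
 v(x) = C3*exp(6^(2/3)*x/6) + (C1*sin(2^(2/3)*3^(1/6)*x/4) + C2*cos(2^(2/3)*3^(1/6)*x/4))*exp(-6^(2/3)*x/12)


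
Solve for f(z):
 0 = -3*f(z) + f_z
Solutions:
 f(z) = C1*exp(3*z)


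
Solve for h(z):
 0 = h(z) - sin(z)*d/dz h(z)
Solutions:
 h(z) = C1*sqrt(cos(z) - 1)/sqrt(cos(z) + 1)


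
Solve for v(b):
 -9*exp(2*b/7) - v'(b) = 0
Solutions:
 v(b) = C1 - 63*exp(2*b/7)/2


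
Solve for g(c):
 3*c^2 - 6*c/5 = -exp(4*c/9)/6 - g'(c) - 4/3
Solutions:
 g(c) = C1 - c^3 + 3*c^2/5 - 4*c/3 - 3*exp(4*c/9)/8


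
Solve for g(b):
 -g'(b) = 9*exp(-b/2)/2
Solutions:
 g(b) = C1 + 9*exp(-b/2)


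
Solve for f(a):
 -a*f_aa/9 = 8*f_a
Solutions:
 f(a) = C1 + C2/a^71


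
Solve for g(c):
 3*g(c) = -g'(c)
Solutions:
 g(c) = C1*exp(-3*c)


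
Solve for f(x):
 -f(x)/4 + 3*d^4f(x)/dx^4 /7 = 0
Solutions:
 f(x) = C1*exp(-sqrt(2)*3^(3/4)*7^(1/4)*x/6) + C2*exp(sqrt(2)*3^(3/4)*7^(1/4)*x/6) + C3*sin(sqrt(2)*3^(3/4)*7^(1/4)*x/6) + C4*cos(sqrt(2)*3^(3/4)*7^(1/4)*x/6)


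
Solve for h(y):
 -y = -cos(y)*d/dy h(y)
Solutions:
 h(y) = C1 + Integral(y/cos(y), y)


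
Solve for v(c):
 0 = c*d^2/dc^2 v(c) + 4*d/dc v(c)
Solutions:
 v(c) = C1 + C2/c^3


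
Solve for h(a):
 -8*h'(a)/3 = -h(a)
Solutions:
 h(a) = C1*exp(3*a/8)


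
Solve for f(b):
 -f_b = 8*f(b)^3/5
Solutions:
 f(b) = -sqrt(10)*sqrt(-1/(C1 - 8*b))/2
 f(b) = sqrt(10)*sqrt(-1/(C1 - 8*b))/2


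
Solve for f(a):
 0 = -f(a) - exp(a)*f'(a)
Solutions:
 f(a) = C1*exp(exp(-a))


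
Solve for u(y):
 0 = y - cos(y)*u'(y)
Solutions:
 u(y) = C1 + Integral(y/cos(y), y)


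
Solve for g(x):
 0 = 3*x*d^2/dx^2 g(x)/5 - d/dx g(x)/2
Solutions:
 g(x) = C1 + C2*x^(11/6)


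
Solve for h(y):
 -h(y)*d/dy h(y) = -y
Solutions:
 h(y) = -sqrt(C1 + y^2)
 h(y) = sqrt(C1 + y^2)


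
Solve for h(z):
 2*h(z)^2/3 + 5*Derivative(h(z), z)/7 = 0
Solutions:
 h(z) = 15/(C1 + 14*z)


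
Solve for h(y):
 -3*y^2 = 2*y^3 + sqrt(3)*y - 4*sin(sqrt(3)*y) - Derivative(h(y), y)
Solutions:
 h(y) = C1 + y^4/2 + y^3 + sqrt(3)*y^2/2 + 4*sqrt(3)*cos(sqrt(3)*y)/3


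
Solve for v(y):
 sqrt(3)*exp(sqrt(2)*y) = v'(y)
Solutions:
 v(y) = C1 + sqrt(6)*exp(sqrt(2)*y)/2


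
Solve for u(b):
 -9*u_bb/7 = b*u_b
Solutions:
 u(b) = C1 + C2*erf(sqrt(14)*b/6)


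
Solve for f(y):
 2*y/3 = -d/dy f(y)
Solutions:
 f(y) = C1 - y^2/3


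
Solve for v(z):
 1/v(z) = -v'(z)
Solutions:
 v(z) = -sqrt(C1 - 2*z)
 v(z) = sqrt(C1 - 2*z)


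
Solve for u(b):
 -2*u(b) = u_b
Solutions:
 u(b) = C1*exp(-2*b)


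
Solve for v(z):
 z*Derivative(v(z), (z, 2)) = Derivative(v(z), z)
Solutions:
 v(z) = C1 + C2*z^2


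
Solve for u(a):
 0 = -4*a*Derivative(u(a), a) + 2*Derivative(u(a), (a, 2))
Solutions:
 u(a) = C1 + C2*erfi(a)


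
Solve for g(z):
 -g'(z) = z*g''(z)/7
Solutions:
 g(z) = C1 + C2/z^6


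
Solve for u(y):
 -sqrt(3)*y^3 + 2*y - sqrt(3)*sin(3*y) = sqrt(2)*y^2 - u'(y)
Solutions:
 u(y) = C1 + sqrt(3)*y^4/4 + sqrt(2)*y^3/3 - y^2 - sqrt(3)*cos(3*y)/3


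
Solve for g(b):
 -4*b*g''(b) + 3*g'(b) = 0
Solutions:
 g(b) = C1 + C2*b^(7/4)


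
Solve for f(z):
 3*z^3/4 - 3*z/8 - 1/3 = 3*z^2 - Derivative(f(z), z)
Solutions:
 f(z) = C1 - 3*z^4/16 + z^3 + 3*z^2/16 + z/3


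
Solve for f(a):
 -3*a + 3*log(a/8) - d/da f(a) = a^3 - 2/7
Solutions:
 f(a) = C1 - a^4/4 - 3*a^2/2 + 3*a*log(a) - 9*a*log(2) - 19*a/7


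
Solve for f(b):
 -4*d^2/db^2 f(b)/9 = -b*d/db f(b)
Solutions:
 f(b) = C1 + C2*erfi(3*sqrt(2)*b/4)


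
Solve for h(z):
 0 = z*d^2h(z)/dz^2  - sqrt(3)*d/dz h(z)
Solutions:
 h(z) = C1 + C2*z^(1 + sqrt(3))


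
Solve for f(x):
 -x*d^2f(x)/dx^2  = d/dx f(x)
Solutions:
 f(x) = C1 + C2*log(x)


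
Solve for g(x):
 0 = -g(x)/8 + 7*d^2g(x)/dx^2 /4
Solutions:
 g(x) = C1*exp(-sqrt(14)*x/14) + C2*exp(sqrt(14)*x/14)


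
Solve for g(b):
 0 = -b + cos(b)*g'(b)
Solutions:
 g(b) = C1 + Integral(b/cos(b), b)


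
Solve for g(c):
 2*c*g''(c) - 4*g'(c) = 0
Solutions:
 g(c) = C1 + C2*c^3


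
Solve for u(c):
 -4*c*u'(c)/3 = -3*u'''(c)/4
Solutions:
 u(c) = C1 + Integral(C2*airyai(2*6^(1/3)*c/3) + C3*airybi(2*6^(1/3)*c/3), c)


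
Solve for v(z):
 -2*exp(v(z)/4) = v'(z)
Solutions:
 v(z) = 4*log(1/(C1 + 2*z)) + 8*log(2)


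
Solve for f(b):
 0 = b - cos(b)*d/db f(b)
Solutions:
 f(b) = C1 + Integral(b/cos(b), b)


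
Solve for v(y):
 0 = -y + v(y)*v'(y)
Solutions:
 v(y) = -sqrt(C1 + y^2)
 v(y) = sqrt(C1 + y^2)


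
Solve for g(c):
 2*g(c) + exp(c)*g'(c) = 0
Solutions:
 g(c) = C1*exp(2*exp(-c))


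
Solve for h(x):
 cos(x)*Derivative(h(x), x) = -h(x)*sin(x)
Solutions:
 h(x) = C1*cos(x)


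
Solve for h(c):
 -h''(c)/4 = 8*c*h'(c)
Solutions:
 h(c) = C1 + C2*erf(4*c)


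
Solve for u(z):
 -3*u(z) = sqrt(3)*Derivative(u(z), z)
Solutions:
 u(z) = C1*exp(-sqrt(3)*z)


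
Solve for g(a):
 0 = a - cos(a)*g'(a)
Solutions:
 g(a) = C1 + Integral(a/cos(a), a)


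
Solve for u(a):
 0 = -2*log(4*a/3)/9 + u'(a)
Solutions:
 u(a) = C1 + 2*a*log(a)/9 - 2*a*log(3)/9 - 2*a/9 + 4*a*log(2)/9


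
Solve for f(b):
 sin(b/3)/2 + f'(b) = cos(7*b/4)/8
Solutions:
 f(b) = C1 + sin(7*b/4)/14 + 3*cos(b/3)/2


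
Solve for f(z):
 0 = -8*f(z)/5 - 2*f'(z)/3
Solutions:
 f(z) = C1*exp(-12*z/5)


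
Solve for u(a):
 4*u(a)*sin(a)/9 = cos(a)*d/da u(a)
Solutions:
 u(a) = C1/cos(a)^(4/9)


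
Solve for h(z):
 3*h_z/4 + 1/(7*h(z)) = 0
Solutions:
 h(z) = -sqrt(C1 - 168*z)/21
 h(z) = sqrt(C1 - 168*z)/21


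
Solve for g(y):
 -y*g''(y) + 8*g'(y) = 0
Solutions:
 g(y) = C1 + C2*y^9


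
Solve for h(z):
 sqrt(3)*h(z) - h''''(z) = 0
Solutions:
 h(z) = C1*exp(-3^(1/8)*z) + C2*exp(3^(1/8)*z) + C3*sin(3^(1/8)*z) + C4*cos(3^(1/8)*z)


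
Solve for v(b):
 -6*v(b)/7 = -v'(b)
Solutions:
 v(b) = C1*exp(6*b/7)


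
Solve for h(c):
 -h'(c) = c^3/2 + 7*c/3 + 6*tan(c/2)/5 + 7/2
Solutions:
 h(c) = C1 - c^4/8 - 7*c^2/6 - 7*c/2 + 12*log(cos(c/2))/5


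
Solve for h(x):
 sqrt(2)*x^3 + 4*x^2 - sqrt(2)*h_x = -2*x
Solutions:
 h(x) = C1 + x^4/4 + 2*sqrt(2)*x^3/3 + sqrt(2)*x^2/2


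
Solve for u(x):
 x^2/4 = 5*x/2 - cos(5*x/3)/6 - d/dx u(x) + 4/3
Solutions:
 u(x) = C1 - x^3/12 + 5*x^2/4 + 4*x/3 - sin(5*x/3)/10


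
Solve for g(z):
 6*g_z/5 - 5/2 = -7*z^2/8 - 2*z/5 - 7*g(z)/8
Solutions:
 g(z) = C1*exp(-35*z/48) - z^2 + 16*z/7 - 68/245


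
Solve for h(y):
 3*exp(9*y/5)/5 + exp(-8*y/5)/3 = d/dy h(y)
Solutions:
 h(y) = C1 + exp(9*y/5)/3 - 5*exp(-8*y/5)/24


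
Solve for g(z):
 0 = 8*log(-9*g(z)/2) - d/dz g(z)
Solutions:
 -Integral(1/(log(-_y) - log(2) + 2*log(3)), (_y, g(z)))/8 = C1 - z


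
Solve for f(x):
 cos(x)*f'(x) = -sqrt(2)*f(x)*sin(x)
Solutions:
 f(x) = C1*cos(x)^(sqrt(2))


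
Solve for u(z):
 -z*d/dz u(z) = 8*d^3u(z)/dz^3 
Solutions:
 u(z) = C1 + Integral(C2*airyai(-z/2) + C3*airybi(-z/2), z)


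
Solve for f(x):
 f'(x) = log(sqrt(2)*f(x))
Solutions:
 -2*Integral(1/(2*log(_y) + log(2)), (_y, f(x))) = C1 - x


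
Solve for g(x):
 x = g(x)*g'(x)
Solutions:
 g(x) = -sqrt(C1 + x^2)
 g(x) = sqrt(C1 + x^2)


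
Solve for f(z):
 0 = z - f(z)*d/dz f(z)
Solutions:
 f(z) = -sqrt(C1 + z^2)
 f(z) = sqrt(C1 + z^2)


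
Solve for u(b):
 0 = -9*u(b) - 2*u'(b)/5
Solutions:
 u(b) = C1*exp(-45*b/2)


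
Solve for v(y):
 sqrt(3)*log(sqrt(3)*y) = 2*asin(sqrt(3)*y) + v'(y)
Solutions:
 v(y) = C1 + sqrt(3)*y*(log(y) - 1) - 2*y*asin(sqrt(3)*y) + sqrt(3)*y*log(3)/2 - 2*sqrt(3)*sqrt(1 - 3*y^2)/3


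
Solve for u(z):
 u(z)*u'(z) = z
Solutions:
 u(z) = -sqrt(C1 + z^2)
 u(z) = sqrt(C1 + z^2)


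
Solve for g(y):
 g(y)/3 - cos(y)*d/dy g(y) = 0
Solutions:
 g(y) = C1*(sin(y) + 1)^(1/6)/(sin(y) - 1)^(1/6)


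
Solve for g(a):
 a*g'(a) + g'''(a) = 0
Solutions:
 g(a) = C1 + Integral(C2*airyai(-a) + C3*airybi(-a), a)


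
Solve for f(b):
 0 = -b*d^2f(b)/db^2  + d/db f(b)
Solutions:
 f(b) = C1 + C2*b^2


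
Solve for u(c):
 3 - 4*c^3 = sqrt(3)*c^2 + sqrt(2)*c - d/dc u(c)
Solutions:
 u(c) = C1 + c^4 + sqrt(3)*c^3/3 + sqrt(2)*c^2/2 - 3*c


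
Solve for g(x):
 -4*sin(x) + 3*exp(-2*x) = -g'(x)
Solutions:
 g(x) = C1 - 4*cos(x) + 3*exp(-2*x)/2


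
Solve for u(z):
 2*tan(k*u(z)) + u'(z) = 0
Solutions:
 u(z) = Piecewise((-asin(exp(C1*k - 2*k*z))/k + pi/k, Ne(k, 0)), (nan, True))
 u(z) = Piecewise((asin(exp(C1*k - 2*k*z))/k, Ne(k, 0)), (nan, True))


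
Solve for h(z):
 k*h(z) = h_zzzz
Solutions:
 h(z) = C1*exp(-k^(1/4)*z) + C2*exp(k^(1/4)*z) + C3*exp(-I*k^(1/4)*z) + C4*exp(I*k^(1/4)*z)


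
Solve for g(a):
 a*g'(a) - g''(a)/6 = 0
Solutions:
 g(a) = C1 + C2*erfi(sqrt(3)*a)


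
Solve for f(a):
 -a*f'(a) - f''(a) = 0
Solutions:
 f(a) = C1 + C2*erf(sqrt(2)*a/2)


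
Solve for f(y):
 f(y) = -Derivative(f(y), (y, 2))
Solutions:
 f(y) = C1*sin(y) + C2*cos(y)


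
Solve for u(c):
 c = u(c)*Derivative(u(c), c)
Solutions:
 u(c) = -sqrt(C1 + c^2)
 u(c) = sqrt(C1 + c^2)
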